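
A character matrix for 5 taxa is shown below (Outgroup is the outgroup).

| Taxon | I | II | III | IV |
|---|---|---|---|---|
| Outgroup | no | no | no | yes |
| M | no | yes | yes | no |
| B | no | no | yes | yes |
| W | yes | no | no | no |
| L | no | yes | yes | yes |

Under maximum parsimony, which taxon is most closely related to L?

M

Character polarity is set by the outgroup: the derived state is whichever differs from the outgroup's state, so for IV the derived state is 'no', and for the remaining characters it is 'yes'.
I: derived state 'yes' in W only — an autapomorphy, so it tells us nothing about relationships among taxa.
II (derived state 'yes') is shared by L and M — a synapomorphy uniting that clade.
Only B, L, and M show the derived state 'yes' for III, supporting them as a clade.
IV groups M and W, which is incompatible with the clades supported by the remaining characters; treating it as convergent (homoplasy) costs fewer steps than any alternative tree.
Most parsimonious ingroup topology: (W,(B,(M,L))).
L and M form a cherry on this tree, so they are sister taxa.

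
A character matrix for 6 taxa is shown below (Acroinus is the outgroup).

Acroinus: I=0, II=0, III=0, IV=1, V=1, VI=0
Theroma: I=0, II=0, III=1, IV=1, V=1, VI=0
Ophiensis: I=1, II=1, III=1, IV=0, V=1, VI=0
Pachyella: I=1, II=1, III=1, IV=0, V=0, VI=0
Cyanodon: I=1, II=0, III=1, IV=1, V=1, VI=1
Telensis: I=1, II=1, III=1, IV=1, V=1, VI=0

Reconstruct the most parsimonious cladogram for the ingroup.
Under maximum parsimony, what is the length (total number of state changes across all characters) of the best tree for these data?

6

Character polarity is set by the outgroup: the derived state is whichever differs from the outgroup's state, so for IV, V the derived state is '0', and for the remaining characters it is '1'.
I: derived state '1' in Cyanodon, Ophiensis, Pachyella, and Telensis only — synapomorphy for {Cyanodon, Ophiensis, Pachyella, Telensis}.
Only Ophiensis, Pachyella, and Telensis show the derived state '1' for II, supporting them as a clade.
III (derived state '1') is shared by all ingroup taxa — unites the whole ingroup.
IV (derived state '0') is shared by Ophiensis and Pachyella — a synapomorphy uniting that clade.
V: derived state '0' in Pachyella only — an autapomorphy, so it tells us nothing about relationships among taxa.
VI (derived state '1') is unique to Cyanodon (autapomorphy; uninformative for grouping).
Most parsimonious ingroup topology: (Theroma,(((Ophiensis,Pachyella),Telensis),Cyanodon)).
Changes per character on this tree: I: 1; II: 1; III: 1; IV: 1; V: 1; VI: 1.
Total = 6.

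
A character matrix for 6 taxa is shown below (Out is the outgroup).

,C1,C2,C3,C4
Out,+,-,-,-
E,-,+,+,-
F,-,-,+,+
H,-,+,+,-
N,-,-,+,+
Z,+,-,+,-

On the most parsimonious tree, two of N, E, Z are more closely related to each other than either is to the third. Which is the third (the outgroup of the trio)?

Z

Character polarity is set by the outgroup: the derived state is whichever differs from the outgroup's state, so for C1 the derived state is '-', and for the remaining characters it is '+'.
Only E, F, H, and N show the derived state '-' for C1, supporting them as a clade.
Only E and H show the derived state '+' for C2, supporting them as a clade.
All ingroup taxa share the derived state '+' for C3; it defines the ingroup but does not resolve relationships within it.
C4 (derived state '+') is shared by F and N — a synapomorphy uniting that clade.
Most parsimonious ingroup topology: (((E,H),(F,N)),Z).
N and E share a more recent common ancestor with each other than either does with Z, so Z is the least closely related of the three.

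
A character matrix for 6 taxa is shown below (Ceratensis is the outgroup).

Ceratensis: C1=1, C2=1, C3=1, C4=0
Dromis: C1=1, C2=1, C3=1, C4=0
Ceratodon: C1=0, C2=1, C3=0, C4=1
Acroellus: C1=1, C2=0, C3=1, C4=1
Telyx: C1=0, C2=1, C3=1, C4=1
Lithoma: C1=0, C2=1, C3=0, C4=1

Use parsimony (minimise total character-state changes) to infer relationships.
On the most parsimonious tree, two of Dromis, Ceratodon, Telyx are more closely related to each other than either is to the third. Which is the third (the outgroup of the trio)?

Character polarity is set by the outgroup: the derived state is whichever differs from the outgroup's state, so for C1, C2, C3 the derived state is '0', and for the remaining characters it is '1'.
C1 (derived state '0') is shared by Ceratodon, Lithoma, and Telyx — a synapomorphy uniting that clade.
C2: derived state '0' in Acroellus only — an autapomorphy, so it tells us nothing about relationships among taxa.
Only Ceratodon and Lithoma show the derived state '0' for C3, supporting them as a clade.
C4: derived state '1' in Acroellus, Ceratodon, Lithoma, and Telyx only — synapomorphy for {Acroellus, Ceratodon, Lithoma, Telyx}.
Most parsimonious ingroup topology: (Dromis,(((Ceratodon,Lithoma),Telyx),Acroellus)).
Telyx and Ceratodon share a more recent common ancestor with each other than either does with Dromis, so Dromis is the least closely related of the three.

Dromis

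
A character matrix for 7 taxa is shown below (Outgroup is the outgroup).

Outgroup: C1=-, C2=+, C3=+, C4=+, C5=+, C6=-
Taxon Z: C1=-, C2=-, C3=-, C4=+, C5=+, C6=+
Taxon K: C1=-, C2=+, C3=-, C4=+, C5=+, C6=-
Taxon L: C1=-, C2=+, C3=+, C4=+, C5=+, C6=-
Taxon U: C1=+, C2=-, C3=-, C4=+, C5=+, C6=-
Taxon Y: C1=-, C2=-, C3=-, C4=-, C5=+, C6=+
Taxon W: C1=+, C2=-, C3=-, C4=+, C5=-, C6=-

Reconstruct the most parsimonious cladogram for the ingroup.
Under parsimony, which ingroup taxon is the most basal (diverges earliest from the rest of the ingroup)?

Taxon L

Character polarity is set by the outgroup: the derived state is whichever differs from the outgroup's state, so for C2, C3, C4, C5 the derived state is '-', and for the remaining characters it is '+'.
C1 (derived state '+') is shared by Taxon U and Taxon W — a synapomorphy uniting that clade.
C2: derived state '-' in Taxon U, Taxon W, Taxon Y, and Taxon Z only — synapomorphy for {Taxon U, Taxon W, Taxon Y, Taxon Z}.
C3 (derived state '-') is shared by Taxon K, Taxon U, Taxon W, Taxon Y, and Taxon Z — a synapomorphy uniting that clade.
C4: derived state '-' in Taxon Y only — an autapomorphy, so it tells us nothing about relationships among taxa.
C5: derived state '-' in Taxon W only — an autapomorphy, so it tells us nothing about relationships among taxa.
C6 (derived state '+') is shared by Taxon Y and Taxon Z — a synapomorphy uniting that clade.
Most parsimonious ingroup topology: ((((Taxon Z,Taxon Y),(Taxon U,Taxon W)),Taxon K),Taxon L).
Taxon L is sister to the clade containing all other ingroup taxa, so it is the earliest-diverging (most basal) ingroup lineage.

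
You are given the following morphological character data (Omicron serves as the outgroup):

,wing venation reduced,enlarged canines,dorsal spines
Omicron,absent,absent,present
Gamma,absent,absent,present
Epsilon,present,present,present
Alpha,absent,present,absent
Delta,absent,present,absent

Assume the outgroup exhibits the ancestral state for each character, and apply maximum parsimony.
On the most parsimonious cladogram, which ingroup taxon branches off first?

Character polarity is set by the outgroup: the derived state is whichever differs from the outgroup's state, so for dorsal spines the derived state is 'absent', and for the remaining characters it is 'present'.
wing venation reduced (derived state 'present') is unique to Epsilon (autapomorphy; uninformative for grouping).
enlarged canines: derived state 'present' in Alpha, Delta, and Epsilon only — synapomorphy for {Alpha, Delta, Epsilon}.
dorsal spines (derived state 'absent') is shared by Alpha and Delta — a synapomorphy uniting that clade.
Most parsimonious ingroup topology: (Gamma,(Epsilon,(Alpha,Delta))).
Gamma is sister to the clade containing all other ingroup taxa, so it is the earliest-diverging (most basal) ingroup lineage.

Gamma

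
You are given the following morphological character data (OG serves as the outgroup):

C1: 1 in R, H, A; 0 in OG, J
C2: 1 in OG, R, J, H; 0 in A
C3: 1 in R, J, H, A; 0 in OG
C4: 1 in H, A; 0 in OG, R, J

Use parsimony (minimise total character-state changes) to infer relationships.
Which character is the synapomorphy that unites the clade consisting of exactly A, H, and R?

C1

Character polarity is set by the outgroup: the derived state is whichever differs from the outgroup's state, so for C2 the derived state is '0', and for the remaining characters it is '1'.
Only A, H, and R show the derived state '1' for C1, supporting them as a clade.
C2: derived state '0' in A only — an autapomorphy, so it tells us nothing about relationships among taxa.
All ingroup taxa share the derived state '1' for C3; it defines the ingroup but does not resolve relationships within it.
C4: derived state '1' in A and H only — synapomorphy for {A, H}.
Most parsimonious ingroup topology: ((R,(H,A)),J).
The clade {A, H, R} is supported by C1: its derived state '1' occurs in exactly those taxa and in no other taxon (including the outgroup).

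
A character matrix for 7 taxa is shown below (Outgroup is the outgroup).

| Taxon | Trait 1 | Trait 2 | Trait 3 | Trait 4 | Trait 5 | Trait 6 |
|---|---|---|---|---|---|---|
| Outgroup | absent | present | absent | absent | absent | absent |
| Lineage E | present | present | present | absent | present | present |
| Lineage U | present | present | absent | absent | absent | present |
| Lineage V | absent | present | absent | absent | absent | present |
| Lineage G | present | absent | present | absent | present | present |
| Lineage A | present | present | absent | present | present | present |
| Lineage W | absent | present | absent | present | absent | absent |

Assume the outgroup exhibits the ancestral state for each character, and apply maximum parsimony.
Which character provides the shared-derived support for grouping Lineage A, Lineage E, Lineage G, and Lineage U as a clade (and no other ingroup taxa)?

Character polarity is set by the outgroup: the derived state is whichever differs from the outgroup's state, so for Trait 2 the derived state is 'absent', and for the remaining characters it is 'present'.
Trait 1 (derived state 'present') is shared by Lineage A, Lineage E, Lineage G, and Lineage U — a synapomorphy uniting that clade.
Trait 2: derived state 'absent' in Lineage G only — an autapomorphy, so it tells us nothing about relationships among taxa.
Trait 3 (derived state 'present') is shared by Lineage E and Lineage G — a synapomorphy uniting that clade.
Trait 4 groups Lineage A and Lineage W, which is incompatible with the clades supported by the remaining characters; treating it as convergent (homoplasy) costs fewer steps than any alternative tree.
Trait 5: derived state 'present' in Lineage A, Lineage E, and Lineage G only — synapomorphy for {Lineage A, Lineage E, Lineage G}.
Trait 6 (derived state 'present') is shared by Lineage A, Lineage E, Lineage G, Lineage U, and Lineage V — a synapomorphy uniting that clade.
Most parsimonious ingroup topology: (((((Lineage E,Lineage G),Lineage A),Lineage U),Lineage V),Lineage W).
The clade {Lineage A, Lineage E, Lineage G, Lineage U} is supported by Trait 1: its derived state 'present' occurs in exactly those taxa and in no other taxon (including the outgroup).

Trait 1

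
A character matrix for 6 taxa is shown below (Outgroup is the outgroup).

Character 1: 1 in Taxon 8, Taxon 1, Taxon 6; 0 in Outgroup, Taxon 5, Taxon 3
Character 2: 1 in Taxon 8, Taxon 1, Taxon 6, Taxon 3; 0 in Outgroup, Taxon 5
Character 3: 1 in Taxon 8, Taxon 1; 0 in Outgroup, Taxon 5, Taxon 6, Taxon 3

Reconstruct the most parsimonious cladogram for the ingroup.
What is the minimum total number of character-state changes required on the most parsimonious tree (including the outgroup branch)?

The outgroup has state '0' for every character, so '1' is the derived state throughout.
Character 1: derived state '1' in Taxon 1, Taxon 6, and Taxon 8 only — synapomorphy for {Taxon 1, Taxon 6, Taxon 8}.
Only Taxon 1, Taxon 3, Taxon 6, and Taxon 8 show the derived state '1' for Character 2, supporting them as a clade.
Character 3: derived state '1' in Taxon 1 and Taxon 8 only — synapomorphy for {Taxon 1, Taxon 8}.
Most parsimonious ingroup topology: ((((Taxon 8,Taxon 1),Taxon 6),Taxon 3),Taxon 5).
Changes per character on this tree: Character 1: 1; Character 2: 1; Character 3: 1.
Total = 3.

3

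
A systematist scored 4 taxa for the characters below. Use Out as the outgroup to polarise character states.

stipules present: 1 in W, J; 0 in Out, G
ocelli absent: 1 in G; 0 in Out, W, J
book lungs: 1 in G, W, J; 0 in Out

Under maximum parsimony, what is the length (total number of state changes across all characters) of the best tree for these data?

3

The outgroup has state '0' for every character, so '1' is the derived state throughout.
Only J and W show the derived state '1' for stipules present, supporting them as a clade.
ocelli absent: derived state '1' in G only — an autapomorphy, so it tells us nothing about relationships among taxa.
All ingroup taxa share the derived state '1' for book lungs; it defines the ingroup but does not resolve relationships within it.
Most parsimonious ingroup topology: (G,(W,J)).
Changes per character on this tree: stipules present: 1; ocelli absent: 1; book lungs: 1.
Total = 3.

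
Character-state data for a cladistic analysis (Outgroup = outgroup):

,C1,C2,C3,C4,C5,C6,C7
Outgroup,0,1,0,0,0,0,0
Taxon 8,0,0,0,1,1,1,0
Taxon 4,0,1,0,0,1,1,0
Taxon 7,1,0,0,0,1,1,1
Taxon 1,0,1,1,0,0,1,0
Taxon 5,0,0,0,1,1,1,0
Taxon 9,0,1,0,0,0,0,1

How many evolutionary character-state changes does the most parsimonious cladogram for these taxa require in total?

8

Character polarity is set by the outgroup: the derived state is whichever differs from the outgroup's state, so for C2 the derived state is '0', and for the remaining characters it is '1'.
C1: derived state '1' in Taxon 7 only — an autapomorphy, so it tells us nothing about relationships among taxa.
C2 (derived state '0') is shared by Taxon 5, Taxon 7, and Taxon 8 — a synapomorphy uniting that clade.
C3: derived state '1' in Taxon 1 only — an autapomorphy, so it tells us nothing about relationships among taxa.
C4 (derived state '1') is shared by Taxon 5 and Taxon 8 — a synapomorphy uniting that clade.
C5: derived state '1' in Taxon 4, Taxon 5, Taxon 7, and Taxon 8 only — synapomorphy for {Taxon 4, Taxon 5, Taxon 7, Taxon 8}.
C6 (derived state '1') is shared by Taxon 1, Taxon 4, Taxon 5, Taxon 7, and Taxon 8 — a synapomorphy uniting that clade.
C7 (state '1') occurs in Taxon 7 and Taxon 9 but conflicts with the nesting implied by the other characters — most parsimoniously interpreted as homoplasy.
Most parsimonious ingroup topology: (((((Taxon 8,Taxon 5),Taxon 7),Taxon 4),Taxon 1),Taxon 9).
Changes per character on this tree: C1: 1; C2: 1; C3: 1; C4: 1; C5: 1; C6: 1; C7: 2.
Total = 8.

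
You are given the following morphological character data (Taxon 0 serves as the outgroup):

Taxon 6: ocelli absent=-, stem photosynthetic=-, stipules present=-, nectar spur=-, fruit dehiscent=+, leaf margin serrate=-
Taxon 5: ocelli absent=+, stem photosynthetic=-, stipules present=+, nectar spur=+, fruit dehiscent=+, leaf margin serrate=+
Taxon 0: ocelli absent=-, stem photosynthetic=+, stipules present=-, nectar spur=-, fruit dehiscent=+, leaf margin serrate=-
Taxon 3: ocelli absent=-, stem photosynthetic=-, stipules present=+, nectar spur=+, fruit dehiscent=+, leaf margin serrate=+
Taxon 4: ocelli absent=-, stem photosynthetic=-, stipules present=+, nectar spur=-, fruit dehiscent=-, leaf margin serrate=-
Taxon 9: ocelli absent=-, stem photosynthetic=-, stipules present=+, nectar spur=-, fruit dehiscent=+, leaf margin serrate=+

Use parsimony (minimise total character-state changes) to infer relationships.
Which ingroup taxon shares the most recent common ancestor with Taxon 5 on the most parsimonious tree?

Character polarity is set by the outgroup: the derived state is whichever differs from the outgroup's state, so for stem photosynthetic, fruit dehiscent the derived state is '-', and for the remaining characters it is '+'.
ocelli absent: derived state '+' in Taxon 5 only — an autapomorphy, so it tells us nothing about relationships among taxa.
All ingroup taxa share the derived state '-' for stem photosynthetic; it defines the ingroup but does not resolve relationships within it.
stipules present: derived state '+' in Taxon 3, Taxon 4, Taxon 5, and Taxon 9 only — synapomorphy for {Taxon 3, Taxon 4, Taxon 5, Taxon 9}.
Only Taxon 3 and Taxon 5 show the derived state '+' for nectar spur, supporting them as a clade.
fruit dehiscent: derived state '-' in Taxon 4 only — an autapomorphy, so it tells us nothing about relationships among taxa.
Only Taxon 3, Taxon 5, and Taxon 9 show the derived state '+' for leaf margin serrate, supporting them as a clade.
Most parsimonious ingroup topology: ((Taxon 4,((Taxon 3,Taxon 5),Taxon 9)),Taxon 6).
Taxon 5 and Taxon 3 form a cherry on this tree, so they are sister taxa.

Taxon 3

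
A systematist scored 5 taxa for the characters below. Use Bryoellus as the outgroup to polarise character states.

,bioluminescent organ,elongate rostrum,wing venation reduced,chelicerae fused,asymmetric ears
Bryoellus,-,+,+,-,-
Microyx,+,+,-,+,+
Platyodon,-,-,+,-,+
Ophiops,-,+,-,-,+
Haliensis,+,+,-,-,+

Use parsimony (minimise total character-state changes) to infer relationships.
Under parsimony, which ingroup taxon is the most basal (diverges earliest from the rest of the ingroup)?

Character polarity is set by the outgroup: the derived state is whichever differs from the outgroup's state, so for elongate rostrum, wing venation reduced the derived state is '-', and for the remaining characters it is '+'.
bioluminescent organ: derived state '+' in Haliensis and Microyx only — synapomorphy for {Haliensis, Microyx}.
elongate rostrum (derived state '-') is unique to Platyodon (autapomorphy; uninformative for grouping).
Only Haliensis, Microyx, and Ophiops show the derived state '-' for wing venation reduced, supporting them as a clade.
chelicerae fused (derived state '+') is unique to Microyx (autapomorphy; uninformative for grouping).
All ingroup taxa share the derived state '+' for asymmetric ears; it defines the ingroup but does not resolve relationships within it.
Most parsimonious ingroup topology: (((Microyx,Haliensis),Ophiops),Platyodon).
Platyodon is sister to the clade containing all other ingroup taxa, so it is the earliest-diverging (most basal) ingroup lineage.

Platyodon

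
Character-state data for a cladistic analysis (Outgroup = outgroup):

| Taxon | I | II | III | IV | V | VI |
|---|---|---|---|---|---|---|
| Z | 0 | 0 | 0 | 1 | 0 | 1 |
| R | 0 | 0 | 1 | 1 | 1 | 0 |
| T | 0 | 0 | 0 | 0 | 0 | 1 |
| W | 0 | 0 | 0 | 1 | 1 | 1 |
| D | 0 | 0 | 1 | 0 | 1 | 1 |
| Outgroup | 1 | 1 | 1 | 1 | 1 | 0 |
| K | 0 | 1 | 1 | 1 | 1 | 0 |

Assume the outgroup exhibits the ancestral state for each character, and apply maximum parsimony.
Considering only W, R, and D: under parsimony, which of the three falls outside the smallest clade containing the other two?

Character polarity is set by the outgroup: the derived state is whichever differs from the outgroup's state, so for I, II, III, IV, V the derived state is '0', and for the remaining characters it is '1'.
All ingroup taxa share the derived state '0' for I; it defines the ingroup but does not resolve relationships within it.
II: derived state '0' in D, R, T, W, and Z only — synapomorphy for {D, R, T, W, Z}.
III (derived state '0') is shared by T, W, and Z — a synapomorphy uniting that clade.
IV (state '0') occurs in D and T but conflicts with the nesting implied by the other characters — most parsimoniously interpreted as homoplasy.
Only T and Z show the derived state '0' for V, supporting them as a clade.
VI: derived state '1' in D, T, W, and Z only — synapomorphy for {D, T, W, Z}.
Most parsimonious ingroup topology: (K,(((W,(Z,T)),D),R)).
W and D share a more recent common ancestor with each other than either does with R, so R is the least closely related of the three.

R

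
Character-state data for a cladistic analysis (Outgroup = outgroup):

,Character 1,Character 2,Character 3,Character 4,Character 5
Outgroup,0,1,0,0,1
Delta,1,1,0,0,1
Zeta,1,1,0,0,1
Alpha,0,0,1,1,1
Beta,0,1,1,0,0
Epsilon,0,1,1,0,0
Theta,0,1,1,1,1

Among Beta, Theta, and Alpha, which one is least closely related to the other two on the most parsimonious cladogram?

Beta

Character polarity is set by the outgroup: the derived state is whichever differs from the outgroup's state, so for Character 2, Character 5 the derived state is '0', and for the remaining characters it is '1'.
Character 1 (derived state '1') is shared by Delta and Zeta — a synapomorphy uniting that clade.
Character 2 (derived state '0') is unique to Alpha (autapomorphy; uninformative for grouping).
Character 3: derived state '1' in Alpha, Beta, Epsilon, and Theta only — synapomorphy for {Alpha, Beta, Epsilon, Theta}.
Character 4 (derived state '1') is shared by Alpha and Theta — a synapomorphy uniting that clade.
Character 5: derived state '0' in Beta and Epsilon only — synapomorphy for {Beta, Epsilon}.
Most parsimonious ingroup topology: ((Delta,Zeta),((Alpha,Theta),(Beta,Epsilon))).
Theta and Alpha share a more recent common ancestor with each other than either does with Beta, so Beta is the least closely related of the three.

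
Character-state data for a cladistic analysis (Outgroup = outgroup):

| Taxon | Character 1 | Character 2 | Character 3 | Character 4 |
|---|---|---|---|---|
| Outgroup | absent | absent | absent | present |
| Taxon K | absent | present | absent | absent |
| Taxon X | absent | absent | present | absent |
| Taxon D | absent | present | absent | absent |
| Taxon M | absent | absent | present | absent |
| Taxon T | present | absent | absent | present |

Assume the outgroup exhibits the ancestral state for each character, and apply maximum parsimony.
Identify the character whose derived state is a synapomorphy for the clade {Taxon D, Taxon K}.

Character polarity is set by the outgroup: the derived state is whichever differs from the outgroup's state, so for Character 4 the derived state is 'absent', and for the remaining characters it is 'present'.
Character 1 (derived state 'present') is unique to Taxon T (autapomorphy; uninformative for grouping).
Only Taxon D and Taxon K show the derived state 'present' for Character 2, supporting them as a clade.
Only Taxon M and Taxon X show the derived state 'present' for Character 3, supporting them as a clade.
Only Taxon D, Taxon K, Taxon M, and Taxon X show the derived state 'absent' for Character 4, supporting them as a clade.
Most parsimonious ingroup topology: (((Taxon K,Taxon D),(Taxon X,Taxon M)),Taxon T).
The clade {Taxon D, Taxon K} is supported by Character 2: its derived state 'present' occurs in exactly those taxa and in no other taxon (including the outgroup).

Character 2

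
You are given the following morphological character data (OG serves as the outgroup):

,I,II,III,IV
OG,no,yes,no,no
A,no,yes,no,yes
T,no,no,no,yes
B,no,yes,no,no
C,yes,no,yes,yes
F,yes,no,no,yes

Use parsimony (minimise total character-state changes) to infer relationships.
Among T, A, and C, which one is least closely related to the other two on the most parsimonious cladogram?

A

Character polarity is set by the outgroup: the derived state is whichever differs from the outgroup's state, so for II the derived state is 'no', and for the remaining characters it is 'yes'.
Only C and F show the derived state 'yes' for I, supporting them as a clade.
Only C, F, and T show the derived state 'no' for II, supporting them as a clade.
III (derived state 'yes') is unique to C (autapomorphy; uninformative for grouping).
IV: derived state 'yes' in A, C, F, and T only — synapomorphy for {A, C, F, T}.
Most parsimonious ingroup topology: ((A,(T,(C,F))),B).
T and C share a more recent common ancestor with each other than either does with A, so A is the least closely related of the three.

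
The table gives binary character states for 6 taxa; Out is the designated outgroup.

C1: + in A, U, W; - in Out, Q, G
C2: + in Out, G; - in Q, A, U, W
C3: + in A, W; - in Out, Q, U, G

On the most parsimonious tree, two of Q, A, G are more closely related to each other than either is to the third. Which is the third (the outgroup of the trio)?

Character polarity is set by the outgroup: the derived state is whichever differs from the outgroup's state, so for C2 the derived state is '-', and for the remaining characters it is '+'.
C1 (derived state '+') is shared by A, U, and W — a synapomorphy uniting that clade.
C2 (derived state '-') is shared by A, Q, U, and W — a synapomorphy uniting that clade.
C3: derived state '+' in A and W only — synapomorphy for {A, W}.
Most parsimonious ingroup topology: ((Q,((A,W),U)),G).
A and Q share a more recent common ancestor with each other than either does with G, so G is the least closely related of the three.

G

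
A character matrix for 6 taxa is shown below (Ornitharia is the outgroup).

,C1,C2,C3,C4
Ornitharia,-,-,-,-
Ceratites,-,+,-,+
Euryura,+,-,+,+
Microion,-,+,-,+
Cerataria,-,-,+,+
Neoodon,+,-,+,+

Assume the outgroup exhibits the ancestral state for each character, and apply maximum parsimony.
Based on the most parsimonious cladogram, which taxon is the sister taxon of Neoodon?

The outgroup has state '-' for every character, so '+' is the derived state throughout.
C1: derived state '+' in Euryura and Neoodon only — synapomorphy for {Euryura, Neoodon}.
C2: derived state '+' in Ceratites and Microion only — synapomorphy for {Ceratites, Microion}.
Only Cerataria, Euryura, and Neoodon show the derived state '+' for C3, supporting them as a clade.
All ingroup taxa share the derived state '+' for C4; it defines the ingroup but does not resolve relationships within it.
Most parsimonious ingroup topology: ((Ceratites,Microion),((Euryura,Neoodon),Cerataria)).
Neoodon and Euryura form a cherry on this tree, so they are sister taxa.

Euryura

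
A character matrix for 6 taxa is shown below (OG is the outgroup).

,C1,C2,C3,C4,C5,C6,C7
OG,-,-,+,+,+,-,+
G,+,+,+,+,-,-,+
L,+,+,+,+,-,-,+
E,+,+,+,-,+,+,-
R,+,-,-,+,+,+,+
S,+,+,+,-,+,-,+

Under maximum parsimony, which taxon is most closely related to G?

L

Character polarity is set by the outgroup: the derived state is whichever differs from the outgroup's state, so for C3, C4, C5, C7 the derived state is '-', and for the remaining characters it is '+'.
C1 (derived state '+') is shared by all ingroup taxa — unites the whole ingroup.
C2 (derived state '+') is shared by E, G, L, and S — a synapomorphy uniting that clade.
C3: derived state '-' in R only — an autapomorphy, so it tells us nothing about relationships among taxa.
C4: derived state '-' in E and S only — synapomorphy for {E, S}.
C5 (derived state '-') is shared by G and L — a synapomorphy uniting that clade.
C6 groups E and R, which is incompatible with the clades supported by the remaining characters; treating it as convergent (homoplasy) costs fewer steps than any alternative tree.
C7 (derived state '-') is unique to E (autapomorphy; uninformative for grouping).
Most parsimonious ingroup topology: (((G,L),(E,S)),R).
G and L form a cherry on this tree, so they are sister taxa.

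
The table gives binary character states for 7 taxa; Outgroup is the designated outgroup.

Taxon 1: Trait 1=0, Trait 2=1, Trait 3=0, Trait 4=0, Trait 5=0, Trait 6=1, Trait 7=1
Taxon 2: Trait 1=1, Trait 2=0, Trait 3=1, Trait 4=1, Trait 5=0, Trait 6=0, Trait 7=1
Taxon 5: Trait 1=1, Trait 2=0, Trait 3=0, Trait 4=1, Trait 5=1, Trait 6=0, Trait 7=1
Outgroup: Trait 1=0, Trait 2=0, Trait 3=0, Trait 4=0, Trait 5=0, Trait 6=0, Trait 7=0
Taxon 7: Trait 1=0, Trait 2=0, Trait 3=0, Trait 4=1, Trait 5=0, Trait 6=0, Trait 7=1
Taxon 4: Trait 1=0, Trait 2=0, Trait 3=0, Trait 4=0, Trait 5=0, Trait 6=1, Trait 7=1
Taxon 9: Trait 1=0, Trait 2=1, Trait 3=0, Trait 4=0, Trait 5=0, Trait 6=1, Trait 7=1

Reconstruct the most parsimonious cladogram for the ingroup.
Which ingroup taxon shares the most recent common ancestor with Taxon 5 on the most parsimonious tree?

Taxon 2

The outgroup has state '0' for every character, so '1' is the derived state throughout.
Only Taxon 2 and Taxon 5 show the derived state '1' for Trait 1, supporting them as a clade.
Only Taxon 1 and Taxon 9 show the derived state '1' for Trait 2, supporting them as a clade.
Trait 3: derived state '1' in Taxon 2 only — an autapomorphy, so it tells us nothing about relationships among taxa.
Trait 4: derived state '1' in Taxon 2, Taxon 5, and Taxon 7 only — synapomorphy for {Taxon 2, Taxon 5, Taxon 7}.
Trait 5: derived state '1' in Taxon 5 only — an autapomorphy, so it tells us nothing about relationships among taxa.
Only Taxon 1, Taxon 4, and Taxon 9 show the derived state '1' for Trait 6, supporting them as a clade.
Trait 7 (derived state '1') is shared by all ingroup taxa — unites the whole ingroup.
Most parsimonious ingroup topology: ((Taxon 4,(Taxon 1,Taxon 9)),((Taxon 2,Taxon 5),Taxon 7)).
Taxon 5 and Taxon 2 form a cherry on this tree, so they are sister taxa.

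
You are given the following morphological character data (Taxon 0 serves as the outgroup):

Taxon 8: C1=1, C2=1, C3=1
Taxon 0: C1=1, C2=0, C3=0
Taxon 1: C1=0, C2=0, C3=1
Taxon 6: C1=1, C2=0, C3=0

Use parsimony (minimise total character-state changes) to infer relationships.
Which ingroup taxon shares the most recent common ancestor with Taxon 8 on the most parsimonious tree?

Character polarity is set by the outgroup: the derived state is whichever differs from the outgroup's state, so for C1 the derived state is '0', and for the remaining characters it is '1'.
C1 (derived state '0') is unique to Taxon 1 (autapomorphy; uninformative for grouping).
C2: derived state '1' in Taxon 8 only — an autapomorphy, so it tells us nothing about relationships among taxa.
Only Taxon 1 and Taxon 8 show the derived state '1' for C3, supporting them as a clade.
Most parsimonious ingroup topology: (Taxon 6,(Taxon 8,Taxon 1)).
Taxon 8 and Taxon 1 form a cherry on this tree, so they are sister taxa.

Taxon 1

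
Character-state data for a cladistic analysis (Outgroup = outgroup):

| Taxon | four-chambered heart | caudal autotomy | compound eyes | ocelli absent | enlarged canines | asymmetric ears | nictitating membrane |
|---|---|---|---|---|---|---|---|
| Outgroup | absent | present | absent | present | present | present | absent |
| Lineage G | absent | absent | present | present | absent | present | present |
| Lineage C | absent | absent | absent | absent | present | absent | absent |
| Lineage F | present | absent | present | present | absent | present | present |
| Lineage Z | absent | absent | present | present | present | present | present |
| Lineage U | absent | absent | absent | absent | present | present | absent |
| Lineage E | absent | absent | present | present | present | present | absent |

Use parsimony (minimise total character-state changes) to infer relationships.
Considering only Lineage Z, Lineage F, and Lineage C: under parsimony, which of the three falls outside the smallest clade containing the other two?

Lineage C

Character polarity is set by the outgroup: the derived state is whichever differs from the outgroup's state, so for caudal autotomy, ocelli absent, enlarged canines, asymmetric ears the derived state is 'absent', and for the remaining characters it is 'present'.
four-chambered heart: derived state 'present' in Lineage F only — an autapomorphy, so it tells us nothing about relationships among taxa.
All ingroup taxa share the derived state 'absent' for caudal autotomy; it defines the ingroup but does not resolve relationships within it.
compound eyes (derived state 'present') is shared by Lineage E, Lineage F, Lineage G, and Lineage Z — a synapomorphy uniting that clade.
ocelli absent (derived state 'absent') is shared by Lineage C and Lineage U — a synapomorphy uniting that clade.
enlarged canines (derived state 'absent') is shared by Lineage F and Lineage G — a synapomorphy uniting that clade.
asymmetric ears: derived state 'absent' in Lineage C only — an autapomorphy, so it tells us nothing about relationships among taxa.
nictitating membrane: derived state 'present' in Lineage F, Lineage G, and Lineage Z only — synapomorphy for {Lineage F, Lineage G, Lineage Z}.
Most parsimonious ingroup topology: ((((Lineage G,Lineage F),Lineage Z),Lineage E),(Lineage C,Lineage U)).
Lineage F and Lineage Z share a more recent common ancestor with each other than either does with Lineage C, so Lineage C is the least closely related of the three.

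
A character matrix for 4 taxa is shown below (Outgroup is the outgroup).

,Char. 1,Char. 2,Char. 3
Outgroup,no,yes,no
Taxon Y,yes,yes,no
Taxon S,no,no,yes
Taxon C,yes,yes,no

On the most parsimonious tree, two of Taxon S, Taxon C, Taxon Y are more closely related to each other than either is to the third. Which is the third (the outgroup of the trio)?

Taxon S

Character polarity is set by the outgroup: the derived state is whichever differs from the outgroup's state, so for Char. 2 the derived state is 'no', and for the remaining characters it is 'yes'.
Char. 1 (derived state 'yes') is shared by Taxon C and Taxon Y — a synapomorphy uniting that clade.
Char. 2 (derived state 'no') is unique to Taxon S (autapomorphy; uninformative for grouping).
Char. 3: derived state 'yes' in Taxon S only — an autapomorphy, so it tells us nothing about relationships among taxa.
Most parsimonious ingroup topology: ((Taxon Y,Taxon C),Taxon S).
Taxon C and Taxon Y share a more recent common ancestor with each other than either does with Taxon S, so Taxon S is the least closely related of the three.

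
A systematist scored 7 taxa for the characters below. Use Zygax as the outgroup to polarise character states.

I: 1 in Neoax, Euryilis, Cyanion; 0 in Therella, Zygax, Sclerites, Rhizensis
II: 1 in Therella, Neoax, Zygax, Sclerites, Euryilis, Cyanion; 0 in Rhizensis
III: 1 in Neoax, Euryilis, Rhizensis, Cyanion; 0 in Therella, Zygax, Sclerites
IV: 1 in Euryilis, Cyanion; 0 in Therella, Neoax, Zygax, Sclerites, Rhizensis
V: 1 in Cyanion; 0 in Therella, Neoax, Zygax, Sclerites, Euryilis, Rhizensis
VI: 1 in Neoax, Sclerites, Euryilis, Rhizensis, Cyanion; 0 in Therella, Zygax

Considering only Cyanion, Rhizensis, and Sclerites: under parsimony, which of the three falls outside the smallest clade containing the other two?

Character polarity is set by the outgroup: the derived state is whichever differs from the outgroup's state, so for II the derived state is '0', and for the remaining characters it is '1'.
I (derived state '1') is shared by Cyanion, Euryilis, and Neoax — a synapomorphy uniting that clade.
II (derived state '0') is unique to Rhizensis (autapomorphy; uninformative for grouping).
III (derived state '1') is shared by Cyanion, Euryilis, Neoax, and Rhizensis — a synapomorphy uniting that clade.
IV (derived state '1') is shared by Cyanion and Euryilis — a synapomorphy uniting that clade.
V: derived state '1' in Cyanion only — an autapomorphy, so it tells us nothing about relationships among taxa.
VI (derived state '1') is shared by Cyanion, Euryilis, Neoax, Rhizensis, and Sclerites — a synapomorphy uniting that clade.
Most parsimonious ingroup topology: ((((Neoax,(Cyanion,Euryilis)),Rhizensis),Sclerites),Therella).
Rhizensis and Cyanion share a more recent common ancestor with each other than either does with Sclerites, so Sclerites is the least closely related of the three.

Sclerites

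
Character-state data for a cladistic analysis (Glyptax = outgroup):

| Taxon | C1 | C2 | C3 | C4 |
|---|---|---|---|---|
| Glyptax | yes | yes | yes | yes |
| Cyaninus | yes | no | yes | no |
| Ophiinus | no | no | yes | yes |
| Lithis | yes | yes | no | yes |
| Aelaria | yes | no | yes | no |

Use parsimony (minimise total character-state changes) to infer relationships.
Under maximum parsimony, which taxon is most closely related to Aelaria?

The outgroup has state 'yes' for every character, so 'no' is the derived state throughout.
C1: derived state 'no' in Ophiinus only — an autapomorphy, so it tells us nothing about relationships among taxa.
C2: derived state 'no' in Aelaria, Cyaninus, and Ophiinus only — synapomorphy for {Aelaria, Cyaninus, Ophiinus}.
C3: derived state 'no' in Lithis only — an autapomorphy, so it tells us nothing about relationships among taxa.
Only Aelaria and Cyaninus show the derived state 'no' for C4, supporting them as a clade.
Most parsimonious ingroup topology: (((Cyaninus,Aelaria),Ophiinus),Lithis).
Aelaria and Cyaninus form a cherry on this tree, so they are sister taxa.

Cyaninus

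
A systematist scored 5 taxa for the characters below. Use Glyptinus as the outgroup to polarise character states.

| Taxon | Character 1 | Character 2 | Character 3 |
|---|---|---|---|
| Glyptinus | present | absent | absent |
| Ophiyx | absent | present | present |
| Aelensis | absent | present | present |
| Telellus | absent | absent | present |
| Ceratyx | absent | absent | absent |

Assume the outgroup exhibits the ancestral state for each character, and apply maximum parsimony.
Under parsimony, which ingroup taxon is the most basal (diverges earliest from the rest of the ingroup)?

Character polarity is set by the outgroup: the derived state is whichever differs from the outgroup's state, so for Character 1 the derived state is 'absent', and for the remaining characters it is 'present'.
All ingroup taxa share the derived state 'absent' for Character 1; it defines the ingroup but does not resolve relationships within it.
Only Aelensis and Ophiyx show the derived state 'present' for Character 2, supporting them as a clade.
Only Aelensis, Ophiyx, and Telellus show the derived state 'present' for Character 3, supporting them as a clade.
Most parsimonious ingroup topology: (((Ophiyx,Aelensis),Telellus),Ceratyx).
Ceratyx is sister to the clade containing all other ingroup taxa, so it is the earliest-diverging (most basal) ingroup lineage.

Ceratyx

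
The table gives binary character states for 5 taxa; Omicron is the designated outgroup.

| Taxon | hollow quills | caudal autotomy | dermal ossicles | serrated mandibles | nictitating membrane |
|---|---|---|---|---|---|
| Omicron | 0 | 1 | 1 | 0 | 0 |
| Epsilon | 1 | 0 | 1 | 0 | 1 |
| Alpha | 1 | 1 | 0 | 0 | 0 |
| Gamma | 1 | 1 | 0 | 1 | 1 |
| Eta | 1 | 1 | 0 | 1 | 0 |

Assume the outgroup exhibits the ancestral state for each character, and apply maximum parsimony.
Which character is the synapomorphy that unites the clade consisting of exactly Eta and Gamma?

serrated mandibles

Character polarity is set by the outgroup: the derived state is whichever differs from the outgroup's state, so for caudal autotomy, dermal ossicles the derived state is '0', and for the remaining characters it is '1'.
hollow quills (derived state '1') is shared by all ingroup taxa — unites the whole ingroup.
caudal autotomy: derived state '0' in Epsilon only — an autapomorphy, so it tells us nothing about relationships among taxa.
dermal ossicles: derived state '0' in Alpha, Eta, and Gamma only — synapomorphy for {Alpha, Eta, Gamma}.
Only Eta and Gamma show the derived state '1' for serrated mandibles, supporting them as a clade.
nictitating membrane (state '1') occurs in Epsilon and Gamma but conflicts with the nesting implied by the other characters — most parsimoniously interpreted as homoplasy.
Most parsimonious ingroup topology: (Epsilon,(Alpha,(Gamma,Eta))).
The clade {Eta, Gamma} is supported by serrated mandibles: its derived state '1' occurs in exactly those taxa and in no other taxon (including the outgroup).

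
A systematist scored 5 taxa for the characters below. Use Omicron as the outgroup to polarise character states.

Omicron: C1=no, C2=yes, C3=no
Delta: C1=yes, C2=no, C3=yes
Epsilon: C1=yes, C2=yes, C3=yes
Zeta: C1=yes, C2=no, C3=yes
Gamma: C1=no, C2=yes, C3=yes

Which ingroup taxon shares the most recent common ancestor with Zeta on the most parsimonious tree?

Delta

Character polarity is set by the outgroup: the derived state is whichever differs from the outgroup's state, so for C2 the derived state is 'no', and for the remaining characters it is 'yes'.
C1 (derived state 'yes') is shared by Delta, Epsilon, and Zeta — a synapomorphy uniting that clade.
C2 (derived state 'no') is shared by Delta and Zeta — a synapomorphy uniting that clade.
C3 (derived state 'yes') is shared by all ingroup taxa — unites the whole ingroup.
Most parsimonious ingroup topology: (((Delta,Zeta),Epsilon),Gamma).
Zeta and Delta form a cherry on this tree, so they are sister taxa.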